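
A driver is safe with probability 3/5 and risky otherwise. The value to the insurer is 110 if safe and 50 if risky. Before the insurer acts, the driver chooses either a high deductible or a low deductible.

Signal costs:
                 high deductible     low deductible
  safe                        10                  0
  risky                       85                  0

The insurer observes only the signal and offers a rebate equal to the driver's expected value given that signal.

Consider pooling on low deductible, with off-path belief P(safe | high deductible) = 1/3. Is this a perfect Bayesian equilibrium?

At the pooled signal (low deductible) the insurer holds the prior 3/5 and pays 3/5·110 + 2/5·50 = 86. Off-path (high deductible) belief 1/3 gives 1/3·110 + 2/3·50 = 70.
Safe: low deductible gives 86 − 0 = 86; high deductible gives 70 − 10 = 60. Stays. ✓
Risky: low deductible gives 86 − 0 = 86; high deductible gives 70 − 85 = -15. Stays. ✓

Yes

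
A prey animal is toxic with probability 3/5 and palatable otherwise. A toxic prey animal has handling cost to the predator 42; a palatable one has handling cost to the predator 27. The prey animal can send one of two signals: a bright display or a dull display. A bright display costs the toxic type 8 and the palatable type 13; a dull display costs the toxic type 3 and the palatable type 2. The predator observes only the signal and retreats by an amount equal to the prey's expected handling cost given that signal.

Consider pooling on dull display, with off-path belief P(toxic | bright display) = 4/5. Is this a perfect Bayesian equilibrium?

Yes

At the pooled signal (dull display) the predator holds the prior 3/5 and pays 3/5·42 + 2/5·27 = 36. Off-path (bright display) belief 4/5 gives 4/5·42 + 1/5·27 = 39.
Toxic: dull display gives 36 − 3 = 33; bright display gives 39 − 8 = 31. Stays. ✓
Palatable: dull display gives 36 − 2 = 34; bright display gives 39 − 13 = 26. Stays. ✓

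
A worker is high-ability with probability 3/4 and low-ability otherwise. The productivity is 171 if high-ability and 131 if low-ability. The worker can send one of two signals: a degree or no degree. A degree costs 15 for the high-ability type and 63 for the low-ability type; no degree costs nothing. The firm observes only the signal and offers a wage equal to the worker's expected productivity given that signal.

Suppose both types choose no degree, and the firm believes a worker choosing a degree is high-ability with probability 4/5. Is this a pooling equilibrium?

At the pooled signal (no degree) the firm holds the prior 3/4 and pays 3/4·171 + 1/4·131 = 161. Off-path (degree) belief 4/5 gives 4/5·171 + 1/5·131 = 163.
High-ability: no degree gives 161 − 0 = 161; degree gives 163 − 15 = 148. Stays. ✓
Low-ability: no degree gives 161 − 0 = 161; degree gives 163 − 63 = 100. Stays. ✓

Yes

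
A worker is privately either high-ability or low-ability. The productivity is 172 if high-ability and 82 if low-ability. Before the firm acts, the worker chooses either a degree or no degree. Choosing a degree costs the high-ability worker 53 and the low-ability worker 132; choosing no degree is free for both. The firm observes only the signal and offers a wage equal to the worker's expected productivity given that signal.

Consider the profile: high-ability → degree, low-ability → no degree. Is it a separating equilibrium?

If types separate, degree earns payment 172 and no degree earns 82.
High-ability: degree gives 172 − 53 = 119; no degree gives 82 − 0 = 82. No deviation. ✓
Low-ability: no degree gives 82 − 0 = 82; degree gives 172 − 132 = 40. No deviation. ✓
Both incentive constraints hold.

Yes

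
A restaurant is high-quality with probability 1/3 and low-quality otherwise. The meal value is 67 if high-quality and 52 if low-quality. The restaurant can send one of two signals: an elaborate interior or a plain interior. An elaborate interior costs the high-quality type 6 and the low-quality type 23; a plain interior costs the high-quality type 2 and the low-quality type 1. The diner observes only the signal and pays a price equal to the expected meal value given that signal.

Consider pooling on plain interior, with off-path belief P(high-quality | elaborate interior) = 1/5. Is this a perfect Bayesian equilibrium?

Yes

At the pooled signal (plain interior) the diner holds the prior 1/3 and pays 1/3·67 + 2/3·52 = 57. Off-path (elaborate interior) belief 1/5 gives 1/5·67 + 4/5·52 = 55.
High-quality: plain interior gives 57 − 2 = 55; elaborate interior gives 55 − 6 = 49. Stays. ✓
Low-quality: plain interior gives 57 − 1 = 56; elaborate interior gives 55 − 23 = 32. Stays. ✓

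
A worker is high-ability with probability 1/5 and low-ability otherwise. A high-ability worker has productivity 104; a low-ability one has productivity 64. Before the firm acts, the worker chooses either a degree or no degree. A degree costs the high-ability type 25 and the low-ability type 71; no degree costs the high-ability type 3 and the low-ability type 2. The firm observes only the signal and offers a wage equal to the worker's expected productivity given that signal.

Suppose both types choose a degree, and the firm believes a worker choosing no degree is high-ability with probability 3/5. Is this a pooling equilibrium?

No

On the equilibrium path (degree) the firm holds the prior 1/5 and pays 1/5·104 + 4/5·64 = 72. Off-path (no degree) belief 3/5 gives 3/5·104 + 2/5·64 = 88.
High-ability: degree gives 72 − 25 = 47; no degree gives 88 − 3 = 85. Deviates. ✗
Low-ability: degree gives 72 − 71 = 1; no degree gives 88 − 2 = 86. Deviates. ✗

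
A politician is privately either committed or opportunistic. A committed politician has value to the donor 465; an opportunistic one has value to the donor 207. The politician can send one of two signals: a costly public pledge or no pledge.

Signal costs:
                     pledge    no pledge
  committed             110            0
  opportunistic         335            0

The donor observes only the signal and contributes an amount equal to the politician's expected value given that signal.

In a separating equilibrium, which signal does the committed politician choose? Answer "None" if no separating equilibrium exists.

Try committed → pledge, opportunistic → no pledge:
  Under separation the donor infers type exactly: pledge → committed (pays 465), no pledge → opportunistic (pays 207).
  Committed: pledge gives 465 − 110 = 355; no pledge gives 207 − 0 = 207. No deviation. ✓
  Opportunistic: no pledge gives 207 − 0 = 207; pledge gives 465 − 335 = 130. No deviation. ✓
Both hold — the committed type sends pledge.

pledge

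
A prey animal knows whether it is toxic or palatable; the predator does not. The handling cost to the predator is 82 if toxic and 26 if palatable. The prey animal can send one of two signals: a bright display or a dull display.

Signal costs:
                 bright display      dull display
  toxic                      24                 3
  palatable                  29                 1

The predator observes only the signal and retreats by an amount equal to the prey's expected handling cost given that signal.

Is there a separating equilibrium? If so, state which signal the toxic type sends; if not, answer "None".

None

Try toxic → bright display, palatable → dull display:
  If types separate, bright display earns payment 82 and dull display earns 26.
  Toxic: bright display gives 82 − 24 = 58; dull display gives 26 − 3 = 23. No deviation. ✓
  Palatable: dull display gives 26 − 1 = 25; bright display gives 82 − 29 = 53. Would deviate. ✗
Try toxic → dull display, palatable → bright display:
  If types separate, dull display earns payment 82 and bright display earns 26.
  Toxic: dull display gives 82 − 3 = 79; bright display gives 26 − 24 = 2. No deviation. ✓
  Palatable: bright display gives 26 − 29 = -3; dull display gives 82 − 1 = 81. Would deviate. ✗
Neither assignment is incentive-compatible.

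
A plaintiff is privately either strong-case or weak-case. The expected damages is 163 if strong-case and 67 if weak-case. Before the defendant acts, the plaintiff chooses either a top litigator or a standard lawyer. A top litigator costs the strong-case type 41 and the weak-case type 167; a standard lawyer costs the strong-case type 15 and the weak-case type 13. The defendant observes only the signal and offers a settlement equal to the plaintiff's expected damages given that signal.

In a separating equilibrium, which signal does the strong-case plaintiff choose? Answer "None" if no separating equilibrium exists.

top litigator

Try strong-case → top litigator, weak-case → standard lawyer:
  If types separate, top litigator earns payment 163 and standard lawyer earns 67.
  Strong-case: top litigator gives 163 − 41 = 122; standard lawyer gives 67 − 15 = 52. No deviation. ✓
  Weak-case: standard lawyer gives 67 − 13 = 54; top litigator gives 163 − 167 = -4. No deviation. ✓
Both hold — the strong-case type sends top litigator.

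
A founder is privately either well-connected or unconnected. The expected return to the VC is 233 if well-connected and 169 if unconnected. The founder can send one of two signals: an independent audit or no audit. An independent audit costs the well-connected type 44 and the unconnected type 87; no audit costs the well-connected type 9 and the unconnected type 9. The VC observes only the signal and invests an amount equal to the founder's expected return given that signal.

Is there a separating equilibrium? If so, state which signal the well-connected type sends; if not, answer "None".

audit

Try well-connected → audit, unconnected → no audit:
  If types separate, audit earns payment 233 and no audit earns 169.
  Well-connected: audit gives 233 − 44 = 189; no audit gives 169 − 9 = 160. No deviation. ✓
  Unconnected: no audit gives 169 − 9 = 160; audit gives 233 − 87 = 146. No deviation. ✓
Both hold — the well-connected type sends audit.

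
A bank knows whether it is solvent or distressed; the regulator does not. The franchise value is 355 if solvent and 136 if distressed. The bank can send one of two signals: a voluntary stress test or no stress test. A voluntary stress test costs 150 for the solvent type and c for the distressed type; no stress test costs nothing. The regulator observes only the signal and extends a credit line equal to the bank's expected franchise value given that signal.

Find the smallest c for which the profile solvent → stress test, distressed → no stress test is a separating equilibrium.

Under separation: stress test → solvent (pays 355); no stress test → distressed (pays 136).
Solvent: 355 − 150 = 205 ≥ 136 − 0 = 136. Holds regardless of c. ✓
Distressed: 136 − 0 ≥ 355 − c, so c ≥ 355 − 136 = 219.

219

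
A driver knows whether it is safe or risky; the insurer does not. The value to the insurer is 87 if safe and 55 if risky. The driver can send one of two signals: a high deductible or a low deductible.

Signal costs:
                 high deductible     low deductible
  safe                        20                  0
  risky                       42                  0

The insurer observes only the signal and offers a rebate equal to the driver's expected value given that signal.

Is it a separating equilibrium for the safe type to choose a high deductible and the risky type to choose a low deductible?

Yes

If types separate, high deductible earns payment 87 and low deductible earns 55.
Safe: high deductible gives 87 − 20 = 67; low deductible gives 55 − 0 = 55. No deviation. ✓
Risky: low deductible gives 55 − 0 = 55; high deductible gives 87 − 42 = 45. No deviation. ✓
Both incentive constraints hold.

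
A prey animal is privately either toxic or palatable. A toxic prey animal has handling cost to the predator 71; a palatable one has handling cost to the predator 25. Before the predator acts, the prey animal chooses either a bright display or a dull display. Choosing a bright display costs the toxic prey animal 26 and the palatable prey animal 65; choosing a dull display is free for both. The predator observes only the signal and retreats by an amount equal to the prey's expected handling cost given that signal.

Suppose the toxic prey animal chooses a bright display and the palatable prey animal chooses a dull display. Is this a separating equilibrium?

Under separation the predator infers type exactly: bright display → toxic (pays 71), dull display → palatable (pays 25).
Toxic: bright display gives 71 − 26 = 45; dull display gives 25 − 0 = 25. No deviation. ✓
Palatable: dull display gives 25 − 0 = 25; bright display gives 71 − 65 = 6. No deviation. ✓
Both incentive constraints hold.

Yes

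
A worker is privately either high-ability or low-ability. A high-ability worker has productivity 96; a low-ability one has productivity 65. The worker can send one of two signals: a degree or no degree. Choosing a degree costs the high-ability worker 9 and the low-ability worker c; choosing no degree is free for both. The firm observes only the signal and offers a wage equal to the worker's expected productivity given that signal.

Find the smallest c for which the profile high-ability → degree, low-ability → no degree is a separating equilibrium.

Under separation: degree → high-ability (pays 96); no degree → low-ability (pays 65).
High-ability: 96 − 9 = 87 ≥ 65 − 0 = 65. Holds regardless of c. ✓
Low-ability: 65 − 0 ≥ 96 − c, so c ≥ 96 − 65 = 31.

31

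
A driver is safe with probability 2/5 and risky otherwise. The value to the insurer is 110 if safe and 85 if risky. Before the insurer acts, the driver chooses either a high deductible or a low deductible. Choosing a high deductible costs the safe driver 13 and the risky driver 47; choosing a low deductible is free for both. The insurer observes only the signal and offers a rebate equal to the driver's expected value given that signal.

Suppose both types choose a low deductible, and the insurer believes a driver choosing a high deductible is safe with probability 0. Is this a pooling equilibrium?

At the pooled signal (low deductible) the insurer holds the prior 2/5 and pays 2/5·110 + 3/5·85 = 95. Off-path (high deductible) belief 0 gives 0·110 + 1·85 = 85.
Safe: low deductible gives 95 − 0 = 95; high deductible gives 85 − 13 = 72. Stays. ✓
Risky: low deductible gives 95 − 0 = 95; high deductible gives 85 − 47 = 38. Stays. ✓

Yes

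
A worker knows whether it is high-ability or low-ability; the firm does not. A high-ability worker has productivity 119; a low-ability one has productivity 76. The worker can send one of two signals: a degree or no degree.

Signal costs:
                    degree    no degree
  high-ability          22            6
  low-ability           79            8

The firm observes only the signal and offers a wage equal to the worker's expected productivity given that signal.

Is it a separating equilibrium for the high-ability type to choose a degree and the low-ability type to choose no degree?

If types separate, degree earns payment 119 and no degree earns 76.
High-ability: degree gives 119 − 22 = 97; no degree gives 76 − 6 = 70. No deviation. ✓
Low-ability: no degree gives 76 − 8 = 68; degree gives 119 − 79 = 40. No deviation. ✓
Neither type gains from mimicking the other.

Yes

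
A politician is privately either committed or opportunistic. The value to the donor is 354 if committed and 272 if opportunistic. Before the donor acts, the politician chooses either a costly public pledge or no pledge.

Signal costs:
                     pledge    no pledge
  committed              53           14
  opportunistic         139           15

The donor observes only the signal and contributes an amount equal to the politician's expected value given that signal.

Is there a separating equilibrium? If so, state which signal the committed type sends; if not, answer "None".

pledge

Try committed → pledge, opportunistic → no pledge:
  If types separate, pledge earns payment 354 and no pledge earns 272.
  Committed: pledge gives 354 − 53 = 301; no pledge gives 272 − 14 = 258. No deviation. ✓
  Opportunistic: no pledge gives 272 − 15 = 257; pledge gives 354 − 139 = 215. No deviation. ✓
Both hold — the committed type sends pledge.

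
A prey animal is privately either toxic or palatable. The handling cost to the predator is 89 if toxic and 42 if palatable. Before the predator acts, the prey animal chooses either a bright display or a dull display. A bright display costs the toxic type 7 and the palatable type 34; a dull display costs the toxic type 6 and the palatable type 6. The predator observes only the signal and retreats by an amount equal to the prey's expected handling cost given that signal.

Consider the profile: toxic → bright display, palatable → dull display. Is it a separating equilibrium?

Under separation the predator infers type exactly: bright display → toxic (pays 89), dull display → palatable (pays 42).
Toxic: bright display gives 89 − 7 = 82; dull display gives 42 − 6 = 36. No deviation. ✓
Palatable: dull display gives 42 − 6 = 36; bright display gives 89 − 34 = 55. Would deviate. ✗

No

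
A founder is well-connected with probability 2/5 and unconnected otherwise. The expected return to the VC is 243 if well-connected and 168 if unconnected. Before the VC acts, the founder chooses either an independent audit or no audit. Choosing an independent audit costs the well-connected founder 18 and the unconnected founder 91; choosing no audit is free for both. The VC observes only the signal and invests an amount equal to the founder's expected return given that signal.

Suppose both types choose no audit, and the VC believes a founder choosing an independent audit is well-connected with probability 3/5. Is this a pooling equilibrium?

Yes

On the equilibrium path (no audit) the VC holds the prior 2/5 and pays 2/5·243 + 3/5·168 = 198. Off-path (audit) belief 3/5 gives 3/5·243 + 2/5·168 = 213.
Well-connected: no audit gives 198 − 0 = 198; audit gives 213 − 18 = 195. Stays. ✓
Unconnected: no audit gives 198 − 0 = 198; audit gives 213 − 91 = 122. Stays. ✓
Beliefs are Bayes-consistent on-path and both types best-respond.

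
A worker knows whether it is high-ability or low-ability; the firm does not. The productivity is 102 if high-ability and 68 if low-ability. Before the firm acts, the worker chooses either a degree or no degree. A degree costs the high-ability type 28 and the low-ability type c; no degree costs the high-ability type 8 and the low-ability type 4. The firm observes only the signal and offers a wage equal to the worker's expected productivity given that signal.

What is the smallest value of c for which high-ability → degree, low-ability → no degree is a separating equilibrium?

Under separation: degree → high-ability (pays 102); no degree → low-ability (pays 68).
High-ability: 102 − 28 = 74 ≥ 68 − 8 = 60. Holds regardless of c. ✓
Low-ability: 68 − 4 ≥ 102 − c, so c ≥ 102 − 64 = 38.

38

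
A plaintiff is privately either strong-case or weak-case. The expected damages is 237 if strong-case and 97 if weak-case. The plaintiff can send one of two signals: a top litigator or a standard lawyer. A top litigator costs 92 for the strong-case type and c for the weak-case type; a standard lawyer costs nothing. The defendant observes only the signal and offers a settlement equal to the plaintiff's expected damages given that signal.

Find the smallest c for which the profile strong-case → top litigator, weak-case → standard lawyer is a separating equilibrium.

140

Under separation: top litigator → strong-case (pays 237); standard lawyer → weak-case (pays 97).
Strong-case: 237 − 92 = 145 ≥ 97 − 0 = 97. Holds regardless of c. ✓
Weak-case: 97 − 0 ≥ 237 − c, so c ≥ 237 − 97 = 140.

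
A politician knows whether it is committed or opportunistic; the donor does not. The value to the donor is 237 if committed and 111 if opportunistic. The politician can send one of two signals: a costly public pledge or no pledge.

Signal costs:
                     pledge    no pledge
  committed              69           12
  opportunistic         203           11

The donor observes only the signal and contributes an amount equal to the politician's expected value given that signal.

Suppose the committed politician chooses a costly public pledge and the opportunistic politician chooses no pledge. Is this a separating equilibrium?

Yes

Under separation the donor infers type exactly: pledge → committed (pays 237), no pledge → opportunistic (pays 111).
Committed: pledge gives 237 − 69 = 168; no pledge gives 111 − 12 = 99. No deviation. ✓
Opportunistic: no pledge gives 111 − 11 = 100; pledge gives 237 − 203 = 34. No deviation. ✓
Neither type gains from mimicking the other.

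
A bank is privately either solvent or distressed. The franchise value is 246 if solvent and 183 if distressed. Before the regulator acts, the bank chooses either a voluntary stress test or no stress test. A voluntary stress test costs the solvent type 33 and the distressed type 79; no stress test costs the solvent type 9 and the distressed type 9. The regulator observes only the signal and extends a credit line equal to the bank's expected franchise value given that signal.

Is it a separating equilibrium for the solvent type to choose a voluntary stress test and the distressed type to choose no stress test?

Yes

If types separate, stress test earns payment 246 and no stress test earns 183.
Solvent: stress test gives 246 − 33 = 213; no stress test gives 183 − 9 = 174. No deviation. ✓
Distressed: no stress test gives 183 − 9 = 174; stress test gives 246 − 79 = 167. No deviation. ✓
Neither type gains from mimicking the other.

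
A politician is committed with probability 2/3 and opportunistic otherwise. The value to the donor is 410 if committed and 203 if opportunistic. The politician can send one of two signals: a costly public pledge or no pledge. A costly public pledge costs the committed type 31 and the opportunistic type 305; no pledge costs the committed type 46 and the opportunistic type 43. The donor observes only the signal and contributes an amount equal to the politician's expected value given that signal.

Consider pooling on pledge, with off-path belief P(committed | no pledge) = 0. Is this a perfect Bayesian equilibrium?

On the equilibrium path (pledge) the donor holds the prior 2/3 and pays 2/3·410 + 1/3·203 = 341. Off-path (no pledge) belief 0 gives 0·410 + 1·203 = 203.
Committed: pledge gives 341 − 31 = 310; no pledge gives 203 − 46 = 157. Stays. ✓
Opportunistic: pledge gives 341 − 305 = 36; no pledge gives 203 − 43 = 160. Deviates. ✗

No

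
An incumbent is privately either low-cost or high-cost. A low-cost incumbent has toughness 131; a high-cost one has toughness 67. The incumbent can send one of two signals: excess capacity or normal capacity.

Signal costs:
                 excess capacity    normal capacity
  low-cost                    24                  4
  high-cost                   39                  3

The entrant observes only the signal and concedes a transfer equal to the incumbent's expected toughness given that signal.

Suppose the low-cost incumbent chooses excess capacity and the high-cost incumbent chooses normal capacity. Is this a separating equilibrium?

If types separate, excess capacity earns payment 131 and normal capacity earns 67.
Low-cost: excess capacity gives 131 − 24 = 107; normal capacity gives 67 − 4 = 63. No deviation. ✓
High-cost: normal capacity gives 67 − 3 = 64; excess capacity gives 131 − 39 = 92. Would deviate. ✗

No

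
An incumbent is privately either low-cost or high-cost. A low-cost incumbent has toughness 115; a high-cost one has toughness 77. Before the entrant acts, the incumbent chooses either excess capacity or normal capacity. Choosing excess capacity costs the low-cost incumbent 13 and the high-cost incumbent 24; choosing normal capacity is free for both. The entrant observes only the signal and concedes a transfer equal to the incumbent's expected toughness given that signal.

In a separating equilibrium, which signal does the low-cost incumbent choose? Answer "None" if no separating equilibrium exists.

Try low-cost → excess capacity, high-cost → normal capacity:
  If types separate, excess capacity earns payment 115 and normal capacity earns 77.
  Low-cost: excess capacity gives 115 − 13 = 102; normal capacity gives 77 − 0 = 77. No deviation. ✓
  High-cost: normal capacity gives 77 − 0 = 77; excess capacity gives 115 − 24 = 91. Would deviate. ✗
Try low-cost → normal capacity, high-cost → excess capacity:
  If types separate, normal capacity earns payment 115 and excess capacity earns 77.
  Low-cost: normal capacity gives 115 − 0 = 115; excess capacity gives 77 − 13 = 64. No deviation. ✓
  High-cost: excess capacity gives 77 − 24 = 53; normal capacity gives 115 − 0 = 115. Would deviate. ✗
Neither assignment is incentive-compatible.

None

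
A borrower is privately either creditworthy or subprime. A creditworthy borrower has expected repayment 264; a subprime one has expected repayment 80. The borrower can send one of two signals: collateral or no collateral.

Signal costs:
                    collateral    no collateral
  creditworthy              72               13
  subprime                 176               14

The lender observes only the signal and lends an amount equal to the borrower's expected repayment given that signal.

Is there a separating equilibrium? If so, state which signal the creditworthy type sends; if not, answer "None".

None

Try creditworthy → collateral, subprime → no collateral:
  Under separation the lender infers type exactly: collateral → creditworthy (pays 264), no collateral → subprime (pays 80).
  Creditworthy: collateral gives 264 − 72 = 192; no collateral gives 80 − 13 = 67. No deviation. ✓
  Subprime: no collateral gives 80 − 14 = 66; collateral gives 264 − 176 = 88. Would deviate. ✗
Try creditworthy → no collateral, subprime → collateral:
  Under separation the lender infers type exactly: no collateral → creditworthy (pays 264), collateral → subprime (pays 80).
  Creditworthy: no collateral gives 264 − 13 = 251; collateral gives 80 − 72 = 8. No deviation. ✓
  Subprime: collateral gives 80 − 176 = -96; no collateral gives 264 − 14 = 250. Would deviate. ✗
Neither assignment is incentive-compatible.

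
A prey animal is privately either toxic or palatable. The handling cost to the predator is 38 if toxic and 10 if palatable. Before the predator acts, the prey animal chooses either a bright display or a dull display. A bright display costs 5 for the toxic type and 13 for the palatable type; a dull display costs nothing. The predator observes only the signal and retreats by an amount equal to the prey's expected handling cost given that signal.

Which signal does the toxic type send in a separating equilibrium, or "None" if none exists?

None

Try toxic → bright display, palatable → dull display:
  Under separation the predator infers type exactly: bright display → toxic (pays 38), dull display → palatable (pays 10).
  Toxic: bright display gives 38 − 5 = 33; dull display gives 10 − 0 = 10. No deviation. ✓
  Palatable: dull display gives 10 − 0 = 10; bright display gives 38 − 13 = 25. Would deviate. ✗
Try toxic → dull display, palatable → bright display:
  Under separation the predator infers type exactly: dull display → toxic (pays 38), bright display → palatable (pays 10).
  Toxic: dull display gives 38 − 0 = 38; bright display gives 10 − 5 = 5. No deviation. ✓
  Palatable: bright display gives 10 − 13 = -3; dull display gives 38 − 0 = 38. Would deviate. ✗
Neither assignment is incentive-compatible.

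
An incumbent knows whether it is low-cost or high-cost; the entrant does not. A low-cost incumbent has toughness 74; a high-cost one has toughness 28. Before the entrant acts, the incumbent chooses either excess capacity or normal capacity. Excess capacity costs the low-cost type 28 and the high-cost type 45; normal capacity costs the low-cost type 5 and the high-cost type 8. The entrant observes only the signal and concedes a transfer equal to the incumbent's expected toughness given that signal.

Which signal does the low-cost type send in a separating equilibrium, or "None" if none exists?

None

Try low-cost → excess capacity, high-cost → normal capacity:
  If types separate, excess capacity earns payment 74 and normal capacity earns 28.
  Low-cost: excess capacity gives 74 − 28 = 46; normal capacity gives 28 − 5 = 23. No deviation. ✓
  High-cost: normal capacity gives 28 − 8 = 20; excess capacity gives 74 − 45 = 29. Would deviate. ✗
Try low-cost → normal capacity, high-cost → excess capacity:
  If types separate, normal capacity earns payment 74 and excess capacity earns 28.
  Low-cost: normal capacity gives 74 − 5 = 69; excess capacity gives 28 − 28 = 0. No deviation. ✓
  High-cost: excess capacity gives 28 − 45 = -17; normal capacity gives 74 − 8 = 66. Would deviate. ✗
Neither assignment is incentive-compatible.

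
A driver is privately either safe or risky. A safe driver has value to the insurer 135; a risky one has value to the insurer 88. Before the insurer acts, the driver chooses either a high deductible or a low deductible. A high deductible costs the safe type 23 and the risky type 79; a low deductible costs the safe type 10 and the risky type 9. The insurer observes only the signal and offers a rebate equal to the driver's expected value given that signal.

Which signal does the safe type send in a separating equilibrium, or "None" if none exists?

Try safe → high deductible, risky → low deductible:
  If types separate, high deductible earns payment 135 and low deductible earns 88.
  Safe: high deductible gives 135 − 23 = 112; low deductible gives 88 − 10 = 78. No deviation. ✓
  Risky: low deductible gives 88 − 9 = 79; high deductible gives 135 − 79 = 56. No deviation. ✓
Both hold — the safe type sends high deductible.

high deductible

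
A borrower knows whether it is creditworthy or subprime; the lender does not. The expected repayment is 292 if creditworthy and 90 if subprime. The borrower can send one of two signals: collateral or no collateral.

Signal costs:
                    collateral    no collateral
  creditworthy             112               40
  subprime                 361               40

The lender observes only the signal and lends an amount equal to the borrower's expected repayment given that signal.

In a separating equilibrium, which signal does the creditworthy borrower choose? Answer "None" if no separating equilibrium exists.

Try creditworthy → collateral, subprime → no collateral:
  If types separate, collateral earns payment 292 and no collateral earns 90.
  Creditworthy: collateral gives 292 − 112 = 180; no collateral gives 90 − 40 = 50. No deviation. ✓
  Subprime: no collateral gives 90 − 40 = 50; collateral gives 292 − 361 = -69. No deviation. ✓
Both hold — the creditworthy type sends collateral.

collateral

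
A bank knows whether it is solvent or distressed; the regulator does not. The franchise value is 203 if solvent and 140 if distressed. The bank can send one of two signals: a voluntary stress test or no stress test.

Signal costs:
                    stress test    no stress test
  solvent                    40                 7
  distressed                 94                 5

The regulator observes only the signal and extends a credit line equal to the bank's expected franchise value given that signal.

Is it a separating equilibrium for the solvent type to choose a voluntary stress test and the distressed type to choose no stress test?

Yes

If types separate, stress test earns payment 203 and no stress test earns 140.
Solvent: stress test gives 203 − 40 = 163; no stress test gives 140 − 7 = 133. No deviation. ✓
Distressed: no stress test gives 140 − 5 = 135; stress test gives 203 − 94 = 109. No deviation. ✓
Both incentive constraints hold.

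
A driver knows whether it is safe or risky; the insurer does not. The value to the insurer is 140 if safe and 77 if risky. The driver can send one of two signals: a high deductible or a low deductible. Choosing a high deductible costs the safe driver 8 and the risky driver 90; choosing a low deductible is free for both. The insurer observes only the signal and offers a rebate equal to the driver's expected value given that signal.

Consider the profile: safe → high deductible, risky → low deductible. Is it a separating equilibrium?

If types separate, high deductible earns payment 140 and low deductible earns 77.
Safe: high deductible gives 140 − 8 = 132; low deductible gives 77 − 0 = 77. No deviation. ✓
Risky: low deductible gives 77 − 0 = 77; high deductible gives 140 − 90 = 50. No deviation. ✓
Neither type gains from mimicking the other.

Yes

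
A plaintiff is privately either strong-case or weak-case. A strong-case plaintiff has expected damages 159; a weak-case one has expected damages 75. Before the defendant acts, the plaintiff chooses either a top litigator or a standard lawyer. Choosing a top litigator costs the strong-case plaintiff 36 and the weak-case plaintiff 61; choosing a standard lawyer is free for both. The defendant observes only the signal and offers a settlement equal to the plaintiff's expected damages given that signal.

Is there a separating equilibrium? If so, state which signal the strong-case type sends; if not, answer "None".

None

Try strong-case → top litigator, weak-case → standard lawyer:
  Under separation the defendant infers type exactly: top litigator → strong-case (pays 159), standard lawyer → weak-case (pays 75).
  Strong-case: top litigator gives 159 − 36 = 123; standard lawyer gives 75 − 0 = 75. No deviation. ✓
  Weak-case: standard lawyer gives 75 − 0 = 75; top litigator gives 159 − 61 = 98. Would deviate. ✗
Try strong-case → standard lawyer, weak-case → top litigator:
  Under separation the defendant infers type exactly: standard lawyer → strong-case (pays 159), top litigator → weak-case (pays 75).
  Strong-case: standard lawyer gives 159 − 0 = 159; top litigator gives 75 − 36 = 39. No deviation. ✓
  Weak-case: top litigator gives 75 − 61 = 14; standard lawyer gives 159 − 0 = 159. Would deviate. ✗
Neither assignment is incentive-compatible.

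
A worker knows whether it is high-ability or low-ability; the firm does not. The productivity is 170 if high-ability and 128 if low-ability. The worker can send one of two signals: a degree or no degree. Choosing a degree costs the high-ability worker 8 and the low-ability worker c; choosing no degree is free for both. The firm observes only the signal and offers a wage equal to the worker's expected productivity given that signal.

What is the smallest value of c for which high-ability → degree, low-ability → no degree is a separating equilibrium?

42

Under separation: degree → high-ability (pays 170); no degree → low-ability (pays 128).
High-ability: 170 − 8 = 162 ≥ 128 − 0 = 128. Holds regardless of c. ✓
Low-ability: 128 − 0 ≥ 170 − c, so c ≥ 170 − 128 = 42.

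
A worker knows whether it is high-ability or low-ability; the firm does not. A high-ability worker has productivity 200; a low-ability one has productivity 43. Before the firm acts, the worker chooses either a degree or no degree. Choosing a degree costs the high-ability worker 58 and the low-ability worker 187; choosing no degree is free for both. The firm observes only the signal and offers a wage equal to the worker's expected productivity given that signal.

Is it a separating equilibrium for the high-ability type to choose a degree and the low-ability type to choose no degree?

Yes

If types separate, degree earns payment 200 and no degree earns 43.
High-ability: degree gives 200 − 58 = 142; no degree gives 43 − 0 = 43. No deviation. ✓
Low-ability: no degree gives 43 − 0 = 43; degree gives 200 − 187 = 13. No deviation. ✓
Neither type gains from mimicking the other.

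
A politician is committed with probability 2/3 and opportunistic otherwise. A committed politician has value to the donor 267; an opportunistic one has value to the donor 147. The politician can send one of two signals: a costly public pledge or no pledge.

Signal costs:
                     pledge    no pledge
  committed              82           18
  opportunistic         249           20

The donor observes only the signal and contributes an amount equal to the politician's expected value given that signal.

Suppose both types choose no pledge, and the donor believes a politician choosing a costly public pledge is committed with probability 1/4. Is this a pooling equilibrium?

Yes

At the pooled signal (no pledge) the donor holds the prior 2/3 and pays 2/3·267 + 1/3·147 = 227. Off-path (pledge) belief 1/4 gives 1/4·267 + 3/4·147 = 177.
Committed: no pledge gives 227 − 18 = 209; pledge gives 177 − 82 = 95. Stays. ✓
Opportunistic: no pledge gives 227 − 20 = 207; pledge gives 177 − 249 = -72. Stays. ✓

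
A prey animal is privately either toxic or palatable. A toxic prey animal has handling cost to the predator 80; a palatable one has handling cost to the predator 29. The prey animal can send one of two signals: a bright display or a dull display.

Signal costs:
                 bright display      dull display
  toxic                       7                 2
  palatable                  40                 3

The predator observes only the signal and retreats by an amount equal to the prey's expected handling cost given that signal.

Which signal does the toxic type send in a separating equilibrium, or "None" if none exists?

Try toxic → bright display, palatable → dull display:
  If types separate, bright display earns payment 80 and dull display earns 29.
  Toxic: bright display gives 80 − 7 = 73; dull display gives 29 − 2 = 27. No deviation. ✓
  Palatable: dull display gives 29 − 3 = 26; bright display gives 80 − 40 = 40. Would deviate. ✗
Try toxic → dull display, palatable → bright display:
  If types separate, dull display earns payment 80 and bright display earns 29.
  Toxic: dull display gives 80 − 2 = 78; bright display gives 29 − 7 = 22. No deviation. ✓
  Palatable: bright display gives 29 − 40 = -11; dull display gives 80 − 3 = 77. Would deviate. ✗
Neither assignment is incentive-compatible.

None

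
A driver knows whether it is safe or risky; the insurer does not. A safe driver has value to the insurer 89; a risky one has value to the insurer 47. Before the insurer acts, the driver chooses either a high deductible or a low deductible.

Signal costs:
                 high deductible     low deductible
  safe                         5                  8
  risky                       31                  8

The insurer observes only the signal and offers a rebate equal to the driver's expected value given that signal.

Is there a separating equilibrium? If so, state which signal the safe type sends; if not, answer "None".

None

Try safe → high deductible, risky → low deductible:
  If types separate, high deductible earns payment 89 and low deductible earns 47.
  Safe: high deductible gives 89 − 5 = 84; low deductible gives 47 − 8 = 39. No deviation. ✓
  Risky: low deductible gives 47 − 8 = 39; high deductible gives 89 − 31 = 58. Would deviate. ✗
Try safe → low deductible, risky → high deductible:
  If types separate, low deductible earns payment 89 and high deductible earns 47.
  Safe: low deductible gives 89 − 8 = 81; high deductible gives 47 − 5 = 42. No deviation. ✓
  Risky: high deductible gives 47 − 31 = 16; low deductible gives 89 − 8 = 81. Would deviate. ✗
Neither assignment is incentive-compatible.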